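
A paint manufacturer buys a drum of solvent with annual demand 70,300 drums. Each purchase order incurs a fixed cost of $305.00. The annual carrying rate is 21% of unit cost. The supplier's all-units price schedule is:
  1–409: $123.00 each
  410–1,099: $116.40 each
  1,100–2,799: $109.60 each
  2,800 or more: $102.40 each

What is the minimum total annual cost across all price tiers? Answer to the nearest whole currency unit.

TC* ≈ $7,236,483

Holding cost per unit per year at price C is H = 0.21·C.
Candidates are each tier's EOQ (if it falls in that tier) and each price-break quantity.
Tier 1 ($123.00): EOQ = 1288.5 exceeds tier's upper bound 409, so this tier is dominated.
Tier 2 ($116.40): EOQ = 1324.5 exceeds tier's upper bound 1099, so this tier is dominated.
EOQ at $109.60 = 1365.0 (feasible in tier 3): TC = 70,300×$109.60 + (70,300/1365.0)×305 + (1365.0/2)×0.21×$109.60 = $7,736,296.48.
EOQ at $102.40 = 1412.2 < 2800, so use break Q=2800: TC = 70,300×$102.40 + (70,300/2800.0)×305 + (2800.0/2)×0.21×$102.40 = $7,236,483.28.
Lowest total cost among the candidates is at Q = 2800.0.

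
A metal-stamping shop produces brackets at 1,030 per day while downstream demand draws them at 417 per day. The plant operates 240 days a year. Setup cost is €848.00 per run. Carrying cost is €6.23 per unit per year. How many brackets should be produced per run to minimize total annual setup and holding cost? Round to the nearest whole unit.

Q* ≈ 6,766 brackets

Annual demand D = 417 × 240 = 100,080.
Production build-up factor (1 − d/p) = 1 − 417/1,030 = 0.5951.
Q* = √(2DS / (H(1 − d/p))) = √(2 × 100,080 × 848 / (6.23 × 0.5951)).
= √(169,735,680 / 3.7078) ≈ 6765.983.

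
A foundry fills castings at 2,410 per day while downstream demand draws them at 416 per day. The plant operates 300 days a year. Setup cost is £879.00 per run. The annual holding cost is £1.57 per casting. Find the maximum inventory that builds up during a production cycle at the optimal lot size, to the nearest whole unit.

Annual demand D = 416 × 300 = 124,800.
Production build-up factor (1 − d/p) = 1 − 416/2,410 = 0.8274.
Q* = √(2DS / (H(1 − d/p))) = √(2 × 124,800 × 879 / (1.57 × 0.8274)).
= √(219,398,400 / 1.299) ≈ 12996.094.
Maximum inventory = Q*(1 − d/p) = 12996.094 × 0.8274 ≈ 10752.785.

I_max ≈ 10,753 castings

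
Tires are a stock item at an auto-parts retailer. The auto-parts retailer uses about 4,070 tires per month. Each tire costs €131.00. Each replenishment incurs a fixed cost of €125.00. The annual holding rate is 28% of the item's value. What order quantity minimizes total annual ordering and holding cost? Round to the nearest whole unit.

Q* ≈ 577 tires

Annual demand D = 4,070 × 12 = 48,840.
Holding cost H = 0.28 × €131.00 = €36.6800 per unit per year.
EOQ = √(2DS / H) = √(2 × 48,840 × 125 / 36.68).
= √(12,210,000 / 36.68) = √332,878.9531 ≈ 576.957.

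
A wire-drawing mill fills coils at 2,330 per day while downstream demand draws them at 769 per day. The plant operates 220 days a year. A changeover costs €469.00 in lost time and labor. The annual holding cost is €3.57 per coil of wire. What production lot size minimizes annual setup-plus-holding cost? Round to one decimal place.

Annual demand D = 769 × 220 = 169,180.
Production build-up factor (1 − d/p) = 1 − 769/2,330 = 0.6700.
Q* = √(2DS / (H(1 − d/p))) = √(2 × 169,180 × 469 / (3.57 × 0.6700)).
= √(158,690,840 / 2.3917) ≈ 8145.511.

Q* ≈ 8,145.5 coils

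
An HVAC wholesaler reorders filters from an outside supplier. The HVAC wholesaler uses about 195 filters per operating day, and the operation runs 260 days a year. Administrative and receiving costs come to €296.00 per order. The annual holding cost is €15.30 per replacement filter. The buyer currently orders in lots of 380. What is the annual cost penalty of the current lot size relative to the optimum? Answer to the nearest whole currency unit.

Extra cost ≈ €20,970 per year

Annual demand D = 195 × 260 = 50,700.
EOQ = √(2DS/H) = √(2 × 50,700 × 296 / 15.3) ≈ 1400.62.
Cost at Q* = (D/Q*)S + (Q*/2)H = √(2DSH) ≈ €21,429.43.
Cost at Q = 380: (50,700/380)×296 + (380/2)×15.3 = €39,492.63 + €2,907.00 = €42,399.63.
Excess = €42,399.63 − €21,429.43 = €20,970.21.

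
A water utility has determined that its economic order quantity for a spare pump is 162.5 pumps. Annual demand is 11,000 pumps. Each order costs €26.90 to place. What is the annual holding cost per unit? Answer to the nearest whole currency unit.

H ≈ €22

Invert the EOQ relation Q*² = 2DS/H.
From Q* = √(2DS/H): H = 2DS / Q*² = 2 × 11,000 × 26.9 / 162.5² = 22.4114.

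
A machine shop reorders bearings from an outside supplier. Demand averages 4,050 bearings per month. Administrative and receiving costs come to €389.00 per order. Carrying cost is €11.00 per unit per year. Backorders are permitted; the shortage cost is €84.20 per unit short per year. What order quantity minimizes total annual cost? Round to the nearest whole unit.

Annual demand D = 4,050 × 12 = 48,600.
With planned backorders, Q* = √(2DS/H) · √((H+B)/B).
√(2DS/H) = √(2 × 48,600 × 389 / 11) = 1854.008.
√((H+B)/B) = √((11+84.2)/84.2) = 1.0633.
Q* ≈ 1971.397.

Q* ≈ 1,971 bearings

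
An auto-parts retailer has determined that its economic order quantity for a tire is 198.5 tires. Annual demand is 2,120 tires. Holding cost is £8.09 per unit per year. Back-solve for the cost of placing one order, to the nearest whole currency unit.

S ≈ £75

Invert the EOQ relation Q*² = 2DS/H.
From Q* = √(2DS/H): S = Q*²H / (2D) = 198.5² × 8.09 / (2 × 2,120) = 75.1802.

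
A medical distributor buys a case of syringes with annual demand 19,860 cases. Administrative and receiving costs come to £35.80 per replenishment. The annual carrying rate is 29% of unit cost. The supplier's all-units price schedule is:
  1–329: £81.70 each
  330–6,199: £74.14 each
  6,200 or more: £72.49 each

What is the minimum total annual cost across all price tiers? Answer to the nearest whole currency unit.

Holding cost per unit per year at price C is H = 0.29·C.
Candidates are each tier's EOQ (if it falls in that tier) and each price-break quantity.
EOQ at £81.70 = 245.0 (feasible in tier 1): TC = 19,860×£81.70 + (19,860/245.0)×35.8 + (245.0/2)×0.29×£81.70 = £1,628,366.38.
EOQ at £74.14 = 257.2 < 330, so use break Q=330: TC = 19,860×£74.14 + (19,860/330.0)×35.8 + (330.0/2)×0.29×£74.14 = £1,478,122.51.
EOQ at £72.49 = 260.1 < 6200, so use break Q=6200: TC = 19,860×£72.49 + (19,860/6200.0)×35.8 + (6200.0/2)×0.29×£72.49 = £1,504,934.59.
Lowest total cost among the candidates is at Q = 330.0.

TC* ≈ £1,478,123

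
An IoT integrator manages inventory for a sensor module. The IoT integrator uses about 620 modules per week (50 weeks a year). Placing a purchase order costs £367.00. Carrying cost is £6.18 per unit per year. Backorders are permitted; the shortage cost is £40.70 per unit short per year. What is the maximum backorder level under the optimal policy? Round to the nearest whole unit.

Annual demand D = 620 × 50 = 31,000.
With planned backorders, Q* = √(2DS/H) · √((H+B)/B).
√(2DS/H) = √(2 × 31,000 × 367 / 6.18) = 1918.822.
√((H+B)/B) = √((6.18+40.7)/40.7) = 1.0732.
Q* ≈ 2059.355.
S* = Q* · H/(H+B) = 2059.355 × 6.18/46.88 ≈ 271.476.

S* ≈ 271 modules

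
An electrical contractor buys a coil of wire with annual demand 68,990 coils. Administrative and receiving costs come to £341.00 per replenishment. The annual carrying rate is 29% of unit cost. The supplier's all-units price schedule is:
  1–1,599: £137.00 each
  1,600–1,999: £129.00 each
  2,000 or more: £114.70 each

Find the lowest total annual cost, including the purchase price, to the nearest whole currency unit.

Holding cost per unit per year at price C is H = 0.29·C.
For each price level, check whether its EOQ is feasible; otherwise the best quantity at that price is the breakpoint.
EOQ at £137.00 = 1088.2 (feasible in tier 1): TC = 68,990×£137.00 + (68,990/1088.2)×341 + (1088.2/2)×0.29×£137.00 = £9,494,865.90.
EOQ at £129.00 = 1121.5 < 1600, so use break Q=1600: TC = 68,990×£129.00 + (68,990/1600.0)×341 + (1600.0/2)×0.29×£129.00 = £8,944,341.49.
EOQ at £114.70 = 1189.3 < 2000, so use break Q=2000: TC = 68,990×£114.70 + (68,990/2000.0)×341 + (2000.0/2)×0.29×£114.70 = £7,958,178.79.
Lowest total cost among the candidates is at Q = 2000.0.

TC* ≈ £7,958,179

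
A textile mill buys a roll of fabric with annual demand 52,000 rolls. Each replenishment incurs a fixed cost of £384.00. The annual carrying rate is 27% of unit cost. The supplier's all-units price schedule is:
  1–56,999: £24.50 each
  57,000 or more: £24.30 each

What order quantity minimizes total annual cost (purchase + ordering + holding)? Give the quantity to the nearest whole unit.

Q* ≈ 2,457 rolls

Holding cost per unit per year at price C is H = 0.27·C.
Candidates are each tier's EOQ (if it falls in that tier) and each price-break quantity.
EOQ at £24.50 = 2457.1 (feasible in tier 1): TC = 52,000×£24.50 + (52,000/2457.1)×384 + (2457.1/2)×0.27×£24.50 = £1,290,253.51.
EOQ at £24.30 = 2467.2 < 57000, so use break Q=57000: TC = 52,000×£24.30 + (52,000/57000.0)×384 + (57000.0/2)×0.27×£24.30 = £1,450,938.82.
Lowest total cost is £1,290,253.51 at Q = 2457.1.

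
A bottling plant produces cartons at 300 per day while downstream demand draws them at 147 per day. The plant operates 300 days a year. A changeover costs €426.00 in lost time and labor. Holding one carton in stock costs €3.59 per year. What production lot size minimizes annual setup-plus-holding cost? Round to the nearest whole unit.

Annual demand D = 147 × 300 = 44,100.
Production build-up factor (1 − d/p) = 1 − 147/300 = 0.5100.
Q* = √(2DS / (H(1 − d/p))) = √(2 × 44,100 × 426 / (3.59 × 0.5100)).
= √(37,573,200 / 1.8309) ≈ 4530.089.

Q* ≈ 4,530 cartons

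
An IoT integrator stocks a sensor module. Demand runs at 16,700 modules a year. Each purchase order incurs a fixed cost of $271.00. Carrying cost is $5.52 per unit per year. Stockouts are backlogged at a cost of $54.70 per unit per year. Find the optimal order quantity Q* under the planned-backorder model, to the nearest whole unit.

With planned backorders, Q* = √(2DS/H) · √((H+B)/B).
√(2DS/H) = √(2 × 16,700 × 271 / 5.52) = 1280.526.
√((H+B)/B) = √((5.52+54.7)/54.7) = 1.0492.
Q* ≈ 1343.585.

Q* ≈ 1,344 modules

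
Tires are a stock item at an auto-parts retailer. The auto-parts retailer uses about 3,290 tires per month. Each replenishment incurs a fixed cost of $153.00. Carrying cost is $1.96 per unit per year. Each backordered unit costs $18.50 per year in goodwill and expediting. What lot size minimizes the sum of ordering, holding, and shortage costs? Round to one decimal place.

Annual demand D = 3,290 × 12 = 39,480.
With planned backorders, Q* = √(2DS/H) · √((H+B)/B).
√(2DS/H) = √(2 × 39,480 × 153 / 1.96) = 2482.683.
√((H+B)/B) = √((1.96+18.5)/18.5) = 1.0516.
Q* ≈ 2610.888.

Q* ≈ 2,610.9 tires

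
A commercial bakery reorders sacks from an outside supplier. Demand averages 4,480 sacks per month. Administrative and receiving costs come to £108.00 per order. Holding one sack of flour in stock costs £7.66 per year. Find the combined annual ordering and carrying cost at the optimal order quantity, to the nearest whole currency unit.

TC* ≈ £9,431

Annual demand D = 4,480 × 12 = 53,760.
Q* = √(2DS/H) = √(2 × 53,760 × 108 / 7.66) ≈ 1231.24.
At the optimum the two cost components are equal, so total cost = 2·(Q*/2)H = Q*·H.
Minimum total = √(2DSH) = √(2 × 53,760 × 108 × 7.66) ≈ 9431.285.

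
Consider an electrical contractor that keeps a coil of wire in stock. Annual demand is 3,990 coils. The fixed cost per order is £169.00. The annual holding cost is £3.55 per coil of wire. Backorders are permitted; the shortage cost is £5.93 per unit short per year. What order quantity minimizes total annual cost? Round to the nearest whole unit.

Q* ≈ 779 coils

With planned backorders, Q* = √(2DS/H) · √((H+B)/B).
√(2DS/H) = √(2 × 3,990 × 169 / 3.55) = 616.355.
√((H+B)/B) = √((3.55+5.93)/5.93) = 1.2644.
Q* ≈ 779.305.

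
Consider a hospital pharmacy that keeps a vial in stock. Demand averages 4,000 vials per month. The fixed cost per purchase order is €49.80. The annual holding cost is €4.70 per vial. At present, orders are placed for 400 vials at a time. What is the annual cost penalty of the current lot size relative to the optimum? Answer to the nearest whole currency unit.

Annual demand D = 4,000 × 12 = 48,000.
EOQ = √(2DS/H) = √(2 × 48,000 × 49.8 / 4.7) ≈ 1008.56.
Cost at Q* = (D/Q*)S + (Q*/2)H = √(2DSH) ≈ €4,740.23.
Cost at Q = 400: (48,000/400)×49.8 + (400/2)×4.7 = €5,976.00 + €940.00 = €6,916.00.
Excess = €6,916.00 − €4,740.23 = €2,175.77.

Extra cost ≈ €2,176 per year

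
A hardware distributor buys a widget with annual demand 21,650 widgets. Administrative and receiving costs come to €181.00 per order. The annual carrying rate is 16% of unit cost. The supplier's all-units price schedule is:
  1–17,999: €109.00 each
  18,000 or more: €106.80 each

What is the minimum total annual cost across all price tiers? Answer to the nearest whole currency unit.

TC* ≈ €2,371,541

Holding cost per unit per year at price C is H = 0.16·C.
Evaluate total cost at each tier's feasible EOQ or, if the EOQ is below the tier, at the tier's minimum quantity.
EOQ at €109.00 = 670.4 (feasible in tier 1): TC = 21,650×€109.00 + (21,650/670.4)×181 + (670.4/2)×0.16×€109.00 = €2,371,541.13.
EOQ at €106.80 = 677.2 < 18000, so use break Q=18000: TC = 21,650×€106.80 + (21,650/18000.0)×181 + (18000.0/2)×0.16×€106.80 = €2,466,229.70.
Lowest total cost among the candidates is at Q = 670.4.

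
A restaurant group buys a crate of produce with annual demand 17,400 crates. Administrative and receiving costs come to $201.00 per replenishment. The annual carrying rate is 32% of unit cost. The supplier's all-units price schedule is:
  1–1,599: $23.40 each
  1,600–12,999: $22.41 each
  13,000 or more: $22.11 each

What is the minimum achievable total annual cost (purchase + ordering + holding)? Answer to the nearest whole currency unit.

Holding cost per unit per year at price C is H = 0.32·C.
Candidates are each tier's EOQ (if it falls in that tier) and each price-break quantity.
EOQ at $23.40 = 966.5 (feasible in tier 1): TC = 17,400×$23.40 + (17,400/966.5)×201 + (966.5/2)×0.32×$23.40 = $414,397.20.
EOQ at $22.41 = 987.6 < 1600, so use break Q=1600: TC = 17,400×$22.41 + (17,400/1600.0)×201 + (1600.0/2)×0.32×$22.41 = $397,856.84.
EOQ at $22.11 = 994.3 < 13000, so use break Q=13000: TC = 17,400×$22.11 + (17,400/13000.0)×201 + (13000.0/2)×0.32×$22.11 = $430,971.83.
Lowest total cost among the candidates is at Q = 1600.0.

TC* ≈ $397,857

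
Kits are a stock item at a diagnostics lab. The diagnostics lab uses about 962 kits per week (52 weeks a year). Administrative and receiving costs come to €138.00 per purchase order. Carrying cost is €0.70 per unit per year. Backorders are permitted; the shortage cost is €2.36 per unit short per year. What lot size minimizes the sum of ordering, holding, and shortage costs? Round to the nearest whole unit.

Annual demand D = 962 × 52 = 50,024.
With planned backorders, Q* = √(2DS/H) · √((H+B)/B).
√(2DS/H) = √(2 × 50,024 × 138 / 0.7) = 4441.143.
√((H+B)/B) = √((0.7+2.36)/2.36) = 1.1387.
Q* ≈ 5057.076.

Q* ≈ 5,057 kits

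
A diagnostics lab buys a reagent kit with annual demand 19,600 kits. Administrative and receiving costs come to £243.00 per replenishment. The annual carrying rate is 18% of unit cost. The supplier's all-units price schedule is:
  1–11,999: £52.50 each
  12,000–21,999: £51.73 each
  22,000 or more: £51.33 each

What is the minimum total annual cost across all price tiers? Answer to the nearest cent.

Holding cost per unit per year at price C is H = 0.18·C.
For each price level, check whether its EOQ is feasible; otherwise the best quantity at that price is the breakpoint.
EOQ at £52.50 = 1004.0 (feasible in tier 1): TC = 19,600×£52.50 + (19,600/1004.0)×243 + (1004.0/2)×0.18×£52.50 = £1,038,487.72.
EOQ at £51.73 = 1011.4 < 12000, so use break Q=12000: TC = 19,600×£51.73 + (19,600/12000.0)×243 + (12000.0/2)×0.18×£51.73 = £1,070,173.30.
EOQ at £51.33 = 1015.4 < 22000, so use break Q=22000: TC = 19,600×£51.33 + (19,600/22000.0)×243 + (22000.0/2)×0.18×£51.33 = £1,107,917.89.
Lowest total cost among the candidates is at Q = 1004.0.

TC* ≈ £1,038,487.72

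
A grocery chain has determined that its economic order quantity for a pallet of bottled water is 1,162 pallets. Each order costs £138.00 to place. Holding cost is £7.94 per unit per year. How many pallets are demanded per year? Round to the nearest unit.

D ≈ 38,844 pallets per year

Invert the EOQ relation Q*² = 2DS/H.
From Q* = √(2DS/H): D = Q*²H / (2S) = 1,162² × 7.94 / (2 × 138) = 38843.976.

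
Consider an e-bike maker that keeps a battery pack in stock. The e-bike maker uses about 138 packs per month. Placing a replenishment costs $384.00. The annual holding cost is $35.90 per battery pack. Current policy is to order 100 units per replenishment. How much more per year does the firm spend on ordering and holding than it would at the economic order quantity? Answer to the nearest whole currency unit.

Extra cost ≈ $1,397 per year

Annual demand D = 138 × 12 = 1,656.
EOQ = √(2DS/H) = √(2 × 1,656 × 384 / 35.9) ≈ 188.22.
Cost at Q* = (D/Q*)S + (Q*/2)H = √(2DSH) ≈ $6,757.06.
Cost at Q = 100: (1,656/100)×384 + (100/2)×35.9 = $6,359.04 + $1,795.00 = $8,154.04.
Excess = $8,154.04 − $6,757.06 = $1,396.98.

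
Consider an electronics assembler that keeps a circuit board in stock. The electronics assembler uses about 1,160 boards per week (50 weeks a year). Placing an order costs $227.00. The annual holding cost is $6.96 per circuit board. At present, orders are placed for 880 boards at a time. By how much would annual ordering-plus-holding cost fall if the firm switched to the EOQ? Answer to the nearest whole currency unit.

Annual demand D = 1,160 × 50 = 58,000.
EOQ = √(2DS/H) = √(2 × 58,000 × 227 / 6.96) ≈ 1945.08.
Cost at Q* = (D/Q*)S + (Q*/2)H = √(2DSH) ≈ $13,537.75.
Cost at Q = 880: (58,000/880)×227 + (880/2)×6.96 = $14,961.36 + $3,062.40 = $18,023.76.
Excess = $18,023.76 − $13,537.75 = $4,486.01.

Extra cost ≈ $4,486 per year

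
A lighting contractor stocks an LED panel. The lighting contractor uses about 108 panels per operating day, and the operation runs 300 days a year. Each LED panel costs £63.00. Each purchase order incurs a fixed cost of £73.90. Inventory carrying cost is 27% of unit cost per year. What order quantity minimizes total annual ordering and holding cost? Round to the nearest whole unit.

Annual demand D = 108 × 300 = 32,400.
Holding cost H = 0.27 × £63.00 = £17.0100 per unit per year.
EOQ = √(2DS / H) = √(2 × 32,400 × 73.9 / 17.01).
= √(4,788,720 / 17.01) = √281,523.8095 ≈ 530.588.

Q* ≈ 531 panels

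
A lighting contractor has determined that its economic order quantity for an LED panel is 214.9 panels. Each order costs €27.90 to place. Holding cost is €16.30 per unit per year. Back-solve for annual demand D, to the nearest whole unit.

D ≈ 13,490 panels per year

The basic EOQ model gives Q* = √(2DS/H); rearrange for the unknown.
From Q* = √(2DS/H): D = Q*²H / (2S) = 214.9² × 16.3 / (2 × 27.9) = 13490.444.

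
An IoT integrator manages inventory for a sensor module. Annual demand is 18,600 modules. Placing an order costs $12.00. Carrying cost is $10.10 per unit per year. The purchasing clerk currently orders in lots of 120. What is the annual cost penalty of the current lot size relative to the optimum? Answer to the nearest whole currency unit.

EOQ = √(2DS/H) = √(2 × 18,600 × 12 / 10.1) ≈ 210.23.
Cost at Q* = (D/Q*)S + (Q*/2)H = √(2DSH) ≈ $2,123.36.
Cost at Q = 120: (18,600/120)×12 + (120/2)×10.1 = $1,860.00 + $606.00 = $2,466.00.
Excess = $2,466.00 − $2,123.36 = $342.64.

Extra cost ≈ $343 per year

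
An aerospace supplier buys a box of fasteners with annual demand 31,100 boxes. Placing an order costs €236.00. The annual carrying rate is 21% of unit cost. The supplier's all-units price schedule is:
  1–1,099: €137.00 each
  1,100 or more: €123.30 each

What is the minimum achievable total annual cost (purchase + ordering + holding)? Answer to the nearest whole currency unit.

TC* ≈ €3,855,544

Holding cost per unit per year at price C is H = 0.21·C.
Candidates are each tier's EOQ (if it falls in that tier) and each price-break quantity.
EOQ at €137.00 = 714.3 (feasible in tier 1): TC = 31,100×€137.00 + (31,100/714.3)×236 + (714.3/2)×0.21×€137.00 = €4,281,250.44.
EOQ at €123.30 = 752.9 < 1100, so use break Q=1100: TC = 31,100×€123.30 + (31,100/1100.0)×236 + (1100.0/2)×0.21×€123.30 = €3,855,543.51.
Lowest total cost among the candidates is at Q = 1100.0.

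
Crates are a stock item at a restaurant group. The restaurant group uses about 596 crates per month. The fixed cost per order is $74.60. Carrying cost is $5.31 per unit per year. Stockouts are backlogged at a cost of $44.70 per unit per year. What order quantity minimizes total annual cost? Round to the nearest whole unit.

Q* ≈ 474 crates

Annual demand D = 596 × 12 = 7,152.
With planned backorders, Q* = √(2DS/H) · √((H+B)/B).
√(2DS/H) = √(2 × 7,152 × 74.6 / 5.31) = 448.282.
√((H+B)/B) = √((5.31+44.7)/44.7) = 1.0577.
Q* ≈ 474.161.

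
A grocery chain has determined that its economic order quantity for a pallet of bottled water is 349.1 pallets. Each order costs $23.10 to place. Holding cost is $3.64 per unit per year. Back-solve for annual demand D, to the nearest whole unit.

The basic EOQ model gives Q* = √(2DS/H); rearrange for the unknown.
From Q* = √(2DS/H): D = Q*²H / (2S) = 349.1² × 3.64 / (2 × 23.1) = 9601.943.

D ≈ 9,602 pallets per year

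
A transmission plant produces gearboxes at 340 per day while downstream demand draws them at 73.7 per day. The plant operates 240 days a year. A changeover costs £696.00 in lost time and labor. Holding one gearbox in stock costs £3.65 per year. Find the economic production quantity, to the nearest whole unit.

Q* ≈ 2,935 gearboxes

Annual demand D = 73.7 × 240 = 17,688.
Production build-up factor (1 − d/p) = 1 − 73.7/340 = 0.7832.
Q* = √(2DS / (H(1 − d/p))) = √(2 × 17,688 × 696 / (3.65 × 0.7832)).
= √(24,621,696 / 2.8588) ≈ 2934.718.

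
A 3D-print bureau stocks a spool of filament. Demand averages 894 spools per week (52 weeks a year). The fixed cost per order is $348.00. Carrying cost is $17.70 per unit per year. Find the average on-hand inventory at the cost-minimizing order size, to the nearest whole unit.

Average inventory ≈ 676 spools

Annual demand D = 894 × 52 = 46,488.
Q* = √(2DS/H) = √(2 × 46,488 × 348 / 17.7) ≈ 1352.04.
Average inventory = Q*/2 ≈ 1352.04 / 2 = 676.018.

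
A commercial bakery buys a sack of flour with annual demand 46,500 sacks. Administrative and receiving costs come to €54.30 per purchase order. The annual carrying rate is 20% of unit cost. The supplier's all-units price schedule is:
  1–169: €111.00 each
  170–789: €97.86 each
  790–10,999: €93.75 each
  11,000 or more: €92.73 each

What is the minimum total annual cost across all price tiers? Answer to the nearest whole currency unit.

TC* ≈ €4,369,977

Holding cost per unit per year at price C is H = 0.20·C.
Candidates are each tier's EOQ (if it falls in that tier) and each price-break quantity.
Tier 1 (€111.00): EOQ = 476.9 exceeds tier's upper bound 169, so this tier is dominated.
EOQ at €97.86 = 508.0 (feasible in tier 2): TC = 46,500×€97.86 + (46,500/508.0)×54.3 + (508.0/2)×0.20×€97.86 = €4,560,431.66.
EOQ at €93.75 = 519.0 < 790, so use break Q=790: TC = 46,500×€93.75 + (46,500/790.0)×54.3 + (790.0/2)×0.20×€93.75 = €4,369,977.39.
EOQ at €92.73 = 521.8 < 11000, so use break Q=11000: TC = 46,500×€92.73 + (46,500/11000.0)×54.3 + (11000.0/2)×0.20×€92.73 = €4,414,177.54.
Lowest total cost among the candidates is at Q = 790.0.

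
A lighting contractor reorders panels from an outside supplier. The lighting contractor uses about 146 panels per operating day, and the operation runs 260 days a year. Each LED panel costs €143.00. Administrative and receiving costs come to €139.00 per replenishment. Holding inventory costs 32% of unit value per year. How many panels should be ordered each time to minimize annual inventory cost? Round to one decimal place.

Q* ≈ 480.2 panels

Annual demand D = 146 × 260 = 37,960.
Holding cost H = 0.32 × €143.00 = €45.7600 per unit per year.
EOQ = √(2DS / H) = √(2 × 37,960 × 139 / 45.76).
= √(10,552,880 / 45.76) = √230,613.6364 ≈ 480.222.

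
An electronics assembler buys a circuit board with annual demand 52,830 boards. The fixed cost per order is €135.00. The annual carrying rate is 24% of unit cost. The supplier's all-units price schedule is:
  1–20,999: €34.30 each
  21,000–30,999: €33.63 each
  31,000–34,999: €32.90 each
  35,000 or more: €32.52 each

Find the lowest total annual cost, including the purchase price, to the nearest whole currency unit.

Holding cost per unit per year at price C is H = 0.24·C.
Candidates are each tier's EOQ (if it falls in that tier) and each price-break quantity.
EOQ at €34.30 = 1316.3 (feasible in tier 1): TC = 52,830×€34.30 + (52,830/1316.3)×135 + (1316.3/2)×0.24×€34.30 = €1,822,905.15.
EOQ at €33.63 = 1329.4 < 21000, so use break Q=21000: TC = 52,830×€33.63 + (52,830/21000.0)×135 + (21000.0/2)×0.24×€33.63 = €1,861,760.12.
EOQ at €32.90 = 1344.1 < 31000, so use break Q=31000: TC = 52,830×€32.90 + (52,830/31000.0)×135 + (31000.0/2)×0.24×€32.90 = €1,860,725.07.
EOQ at €32.52 = 1351.9 < 35000, so use break Q=35000: TC = 52,830×€32.52 + (52,830/35000.0)×135 + (35000.0/2)×0.24×€32.52 = €1,854,819.37.
Lowest total cost among the candidates is at Q = 1316.3.

TC* ≈ €1,822,905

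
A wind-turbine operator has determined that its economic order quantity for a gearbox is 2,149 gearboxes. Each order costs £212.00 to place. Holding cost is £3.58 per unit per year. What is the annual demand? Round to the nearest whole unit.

The basic EOQ model gives Q* = √(2DS/H); rearrange for the unknown.
From Q* = √(2DS/H): D = Q*²H / (2S) = 2,149² × 3.58 / (2 × 212) = 38993.301.

D ≈ 38,993 gearboxes per year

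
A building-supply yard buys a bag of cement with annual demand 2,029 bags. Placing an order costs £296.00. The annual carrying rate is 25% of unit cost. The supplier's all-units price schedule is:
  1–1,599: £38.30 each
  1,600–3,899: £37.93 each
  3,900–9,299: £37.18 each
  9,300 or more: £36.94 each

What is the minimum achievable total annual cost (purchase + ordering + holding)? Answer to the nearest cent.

TC* ≈ £81,102.04

Holding cost per unit per year at price C is H = 0.25·C.
Candidates are each tier's EOQ (if it falls in that tier) and each price-break quantity.
EOQ at £38.30 = 354.2 (feasible in tier 1): TC = 2,029×£38.30 + (2,029/354.2)×296 + (354.2/2)×0.25×£38.30 = £81,102.04.
EOQ at £37.93 = 355.9 < 1600, so use break Q=1600: TC = 2,029×£37.93 + (2,029/1600.0)×296 + (1600.0/2)×0.25×£37.93 = £84,921.34.
EOQ at £37.18 = 359.5 < 3900, so use break Q=3900: TC = 2,029×£37.18 + (2,029/3900.0)×296 + (3900.0/2)×0.25×£37.18 = £93,717.47.
EOQ at £36.94 = 360.6 < 9300, so use break Q=9300: TC = 2,029×£36.94 + (2,029/9300.0)×296 + (9300.0/2)×0.25×£36.94 = £117,958.59.
Lowest total cost among the candidates is at Q = 354.2.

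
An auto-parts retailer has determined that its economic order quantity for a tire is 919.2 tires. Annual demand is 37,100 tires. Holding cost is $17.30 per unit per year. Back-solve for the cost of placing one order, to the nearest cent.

Invert the EOQ relation Q*² = 2DS/H.
From Q* = √(2DS/H): S = Q*²H / (2D) = 919.2² × 17.3 / (2 × 37,100) = 196.9982.

S ≈ $197.00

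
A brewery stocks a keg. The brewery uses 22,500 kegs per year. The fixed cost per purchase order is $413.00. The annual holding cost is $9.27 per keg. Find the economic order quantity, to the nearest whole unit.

EOQ = √(2DS / H) = √(2 × 22,500 × 413 / 9.27).
= √(18,585,000 / 9.27) = √2,004,854.3689 ≈ 1415.929.

Q* ≈ 1,416 kegs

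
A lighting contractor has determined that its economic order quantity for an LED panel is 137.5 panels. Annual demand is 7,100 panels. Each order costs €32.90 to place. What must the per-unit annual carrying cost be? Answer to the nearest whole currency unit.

H ≈ €25

The basic EOQ model gives Q* = √(2DS/H); rearrange for the unknown.
From Q* = √(2DS/H): H = 2DS / Q*² = 2 × 7,100 × 32.9 / 137.5² = 24.7103.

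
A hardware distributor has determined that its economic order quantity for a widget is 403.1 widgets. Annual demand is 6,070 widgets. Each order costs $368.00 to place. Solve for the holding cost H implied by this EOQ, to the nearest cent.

The basic EOQ model gives Q* = √(2DS/H); rearrange for the unknown.
From Q* = √(2DS/H): H = 2DS / Q*² = 2 × 6,070 × 368 / 403.1² = 27.4942.

H ≈ $27.49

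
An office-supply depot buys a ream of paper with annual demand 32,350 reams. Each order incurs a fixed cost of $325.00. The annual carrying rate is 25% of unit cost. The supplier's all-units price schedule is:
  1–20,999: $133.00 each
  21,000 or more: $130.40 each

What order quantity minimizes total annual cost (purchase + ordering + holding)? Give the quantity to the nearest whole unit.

Holding cost per unit per year at price C is H = 0.25·C.
For each price level, check whether its EOQ is feasible; otherwise the best quantity at that price is the breakpoint.
EOQ at $133.00 = 795.2 (feasible in tier 1): TC = 32,350×$133.00 + (32,350/795.2)×325 + (795.2/2)×0.25×$133.00 = $4,328,991.72.
EOQ at $130.40 = 803.1 < 21000, so use break Q=21000: TC = 32,350×$130.40 + (32,350/21000.0)×325 + (21000.0/2)×0.25×$130.40 = $4,561,240.65.
Lowest total cost is $4,328,991.72 at Q = 795.2.

Q* ≈ 795 reams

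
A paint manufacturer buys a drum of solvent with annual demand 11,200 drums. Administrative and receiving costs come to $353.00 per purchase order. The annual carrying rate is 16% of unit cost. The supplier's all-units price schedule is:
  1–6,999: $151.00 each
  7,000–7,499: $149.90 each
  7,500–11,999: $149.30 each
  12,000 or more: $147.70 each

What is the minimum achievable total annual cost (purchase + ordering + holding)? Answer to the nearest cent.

TC* ≈ $1,705,021.65

Holding cost per unit per year at price C is H = 0.16·C.
Evaluate total cost at each tier's feasible EOQ or, if the EOQ is below the tier, at the tier's minimum quantity.
EOQ at $151.00 = 572.1 (feasible in tier 1): TC = 11,200×$151.00 + (11,200/572.1)×353 + (572.1/2)×0.16×$151.00 = $1,705,021.65.
EOQ at $149.90 = 574.2 < 7000, so use break Q=7000: TC = 11,200×$149.90 + (11,200/7000.0)×353 + (7000.0/2)×0.16×$149.90 = $1,763,388.80.
EOQ at $149.30 = 575.3 < 7500, so use break Q=7500: TC = 11,200×$149.30 + (11,200/7500.0)×353 + (7500.0/2)×0.16×$149.30 = $1,762,267.15.
EOQ at $147.70 = 578.4 < 12000, so use break Q=12000: TC = 11,200×$147.70 + (11,200/12000.0)×353 + (12000.0/2)×0.16×$147.70 = $1,796,361.47.
Lowest total cost among the candidates is at Q = 572.1.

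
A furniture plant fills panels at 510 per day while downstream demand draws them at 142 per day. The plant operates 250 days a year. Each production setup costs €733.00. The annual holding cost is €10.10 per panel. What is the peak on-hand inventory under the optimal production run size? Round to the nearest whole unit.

Annual demand D = 142 × 250 = 35,500.
Production build-up factor (1 − d/p) = 1 − 142/510 = 0.7216.
Q* = √(2DS / (H(1 − d/p))) = √(2 × 35,500 × 733 / (10.1 × 0.7216)).
= √(52,043,000 / 7.2878) ≈ 2672.278.
Maximum inventory = Q*(1 − d/p) = 2672.278 × 0.7216 ≈ 1928.232.

I_max ≈ 1,928 panels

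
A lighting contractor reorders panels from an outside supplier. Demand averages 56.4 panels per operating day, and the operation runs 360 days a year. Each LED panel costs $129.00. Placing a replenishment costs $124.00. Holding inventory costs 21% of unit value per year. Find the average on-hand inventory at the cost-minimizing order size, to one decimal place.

Average inventory ≈ 215.6 panels

Annual demand D = 56.4 × 360 = 20,304.
Holding cost H = 0.21 × $129.00 = $27.0900 per unit per year.
EOQ = √(2DS/H) = √(2 × 20,304 × 124 / 27.09) ≈ 431.13.
Average inventory = Q*/2 ≈ 431.13 / 2 = 215.567.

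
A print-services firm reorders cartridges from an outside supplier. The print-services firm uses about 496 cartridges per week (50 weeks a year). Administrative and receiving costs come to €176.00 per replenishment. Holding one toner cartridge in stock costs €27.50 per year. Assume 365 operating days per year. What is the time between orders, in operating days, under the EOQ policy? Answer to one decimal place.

Annual demand D = 496 × 50 = 24,800.
The optimal lot size = √(2DS/H) = √(2 × 24,800 × 176 / 27.5) ≈ 563.42.
Cycle time = Q*/D × 365 = 563.42 / 24,800 × 365 ≈ 8.292 days.

T ≈ 8.3 days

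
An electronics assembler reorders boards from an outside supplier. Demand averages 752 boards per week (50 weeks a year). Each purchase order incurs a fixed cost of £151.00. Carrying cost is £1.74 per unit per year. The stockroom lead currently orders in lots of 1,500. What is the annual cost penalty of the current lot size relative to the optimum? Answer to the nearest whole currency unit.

Extra cost ≈ £645 per year

Annual demand D = 752 × 50 = 37,600.
EOQ = √(2DS/H) = √(2 × 37,600 × 151 / 1.74) ≈ 2554.60.
Cost at Q* = (D/Q*)S + (Q*/2)H = √(2DSH) ≈ £4,445.00.
Cost at Q = 1,500: (37,600/1,500)×151 + (1,500/2)×1.74 = £3,785.07 + £1,305.00 = £5,090.07.
Excess = £5,090.07 − £4,445.00 = £645.06.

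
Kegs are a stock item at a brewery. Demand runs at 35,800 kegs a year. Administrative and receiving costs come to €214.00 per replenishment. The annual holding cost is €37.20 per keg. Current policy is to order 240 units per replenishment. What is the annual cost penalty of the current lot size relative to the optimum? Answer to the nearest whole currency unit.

Extra cost ≈ €12,511 per year

EOQ = √(2DS/H) = √(2 × 35,800 × 214 / 37.2) ≈ 641.79.
Cost at Q* = (D/Q*)S + (Q*/2)H = √(2DSH) ≈ €23,874.53.
Cost at Q = 240: (35,800/240)×214 + (240/2)×37.2 = €31,921.67 + €4,464.00 = €36,385.67.
Excess = €36,385.67 − €23,874.53 = €12,511.13.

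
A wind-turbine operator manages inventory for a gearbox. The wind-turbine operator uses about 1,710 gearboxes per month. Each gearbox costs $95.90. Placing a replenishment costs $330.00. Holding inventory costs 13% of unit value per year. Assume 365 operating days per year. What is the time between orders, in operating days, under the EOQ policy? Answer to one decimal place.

T ≈ 18.5 days

Annual demand D = 1,710 × 12 = 20,520.
Holding cost H = 0.13 × $95.90 = $12.4670 per unit per year.
EOQ = √(2DS/H) = √(2 × 20,520 × 330 / 12.467) ≈ 1042.27.
Cycle time = Q*/D × 365 = 1042.27 / 20,520 × 365 ≈ 18.539 days.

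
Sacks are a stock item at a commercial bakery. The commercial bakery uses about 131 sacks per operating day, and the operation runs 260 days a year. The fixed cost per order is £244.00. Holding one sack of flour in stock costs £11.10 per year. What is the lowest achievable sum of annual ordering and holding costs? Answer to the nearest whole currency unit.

TC* ≈ £13,583

Annual demand D = 131 × 260 = 34,060.
Q* = √(2DS/H) = √(2 × 34,060 × 244 / 11.1) ≈ 1223.69.
At Q*, ordering cost (D/Q*)S equals holding cost (Q*/2)H, each = √(DSH/2).
Minimum total = √(2DSH) = √(2 × 34,060 × 244 × 11.1) ≈ 13582.938.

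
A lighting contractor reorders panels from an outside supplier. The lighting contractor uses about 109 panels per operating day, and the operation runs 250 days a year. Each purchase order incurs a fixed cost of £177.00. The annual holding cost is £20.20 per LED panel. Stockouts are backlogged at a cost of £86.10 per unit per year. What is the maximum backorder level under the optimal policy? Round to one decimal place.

S* ≈ 145.9 panels

Annual demand D = 109 × 250 = 27,250.
With planned backorders, Q* = √(2DS/H) · √((H+B)/B).
√(2DS/H) = √(2 × 27,250 × 177 / 20.2) = 691.050.
√((H+B)/B) = √((20.2+86.1)/86.1) = 1.1111.
Q* ≈ 767.846.
S* = Q* · H/(H+B) = 767.846 × 20.2/106.3 ≈ 145.912.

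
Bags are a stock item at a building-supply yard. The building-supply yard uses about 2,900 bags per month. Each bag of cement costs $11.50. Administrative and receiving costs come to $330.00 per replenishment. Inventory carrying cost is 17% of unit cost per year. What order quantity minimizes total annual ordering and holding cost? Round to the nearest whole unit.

Annual demand D = 2,900 × 12 = 34,800.
Holding cost H = 0.17 × $11.50 = $1.9550 per unit per year.
EOQ = √(2DS / H) = √(2 × 34,800 × 330 / 1.955).
= √(22,968,000 / 1.955) = √11,748,337.5959 ≈ 3427.585.

Q* ≈ 3,428 bags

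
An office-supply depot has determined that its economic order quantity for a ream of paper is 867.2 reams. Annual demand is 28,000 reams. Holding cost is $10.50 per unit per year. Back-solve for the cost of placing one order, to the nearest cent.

Invert the EOQ relation Q*² = 2DS/H.
From Q* = √(2DS/H): S = Q*²H / (2D) = 867.2² × 10.5 / (2 × 28,000) = 141.0067.

S ≈ $141.01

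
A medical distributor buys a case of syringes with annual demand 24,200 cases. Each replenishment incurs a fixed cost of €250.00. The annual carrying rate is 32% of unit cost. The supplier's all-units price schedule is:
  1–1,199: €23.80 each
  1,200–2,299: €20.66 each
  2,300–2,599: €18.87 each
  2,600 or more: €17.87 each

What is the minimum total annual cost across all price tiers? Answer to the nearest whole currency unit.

TC* ≈ €442,215

Holding cost per unit per year at price C is H = 0.32·C.
Candidates are each tier's EOQ (if it falls in that tier) and each price-break quantity.
Tier 1 (€23.80): EOQ = 1260.5 exceeds tier's upper bound 1199, so this tier is dominated.
EOQ at €20.66 = 1352.9 (feasible in tier 2): TC = 24,200×€20.66 + (24,200/1352.9)×250 + (1352.9/2)×0.32×€20.66 = €508,916.02.
EOQ at €18.87 = 1415.6 < 2300, so use break Q=2300: TC = 24,200×€18.87 + (24,200/2300.0)×250 + (2300.0/2)×0.32×€18.87 = €466,228.59.
EOQ at €17.87 = 1454.6 < 2600, so use break Q=2600: TC = 24,200×€17.87 + (24,200/2600.0)×250 + (2600.0/2)×0.32×€17.87 = €442,214.84.
Lowest total cost among the candidates is at Q = 2600.0.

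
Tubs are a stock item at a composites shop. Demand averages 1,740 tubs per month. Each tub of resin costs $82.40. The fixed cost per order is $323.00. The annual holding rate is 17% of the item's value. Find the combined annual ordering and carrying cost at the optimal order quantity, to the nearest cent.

Annual demand D = 1,740 × 12 = 20,880.
Holding cost H = 0.17 × $82.40 = $14.0080 per unit per year.
The optimal lot size = √(2DS/H) = √(2 × 20,880 × 323 / 14.008) ≈ 981.28.
At the optimum the two cost components are equal, so total cost = 2·(Q*/2)H = Q*·H.
Minimum total = √(2DSH) = √(2 × 20,880 × 323 × 14.008) ≈ 13745.786.

TC* ≈ $13,745.79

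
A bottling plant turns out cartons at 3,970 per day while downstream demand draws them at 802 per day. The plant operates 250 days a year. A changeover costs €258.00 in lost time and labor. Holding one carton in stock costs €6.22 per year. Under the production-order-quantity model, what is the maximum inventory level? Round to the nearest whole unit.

Annual demand D = 802 × 250 = 200,500.
Production build-up factor (1 − d/p) = 1 − 802/3,970 = 0.7980.
Q* = √(2DS / (H(1 − d/p))) = √(2 × 200,500 × 258 / (6.22 × 0.7980)).
= √(103,458,000 / 4.9635) ≈ 4565.512.
Maximum inventory = Q*(1 − d/p) = 4565.512 × 0.7980 ≈ 3643.210.

I_max ≈ 3,643 cartons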